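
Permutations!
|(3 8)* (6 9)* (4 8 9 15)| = |(3 9 6 15 4 8)| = 6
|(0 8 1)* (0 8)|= |(1 8)|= 2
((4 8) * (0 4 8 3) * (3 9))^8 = (9)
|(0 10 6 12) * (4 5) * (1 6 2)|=|(0 10 2 1 6 12)(4 5)|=6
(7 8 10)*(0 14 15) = (0 14 15)(7 8 10) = [14, 1, 2, 3, 4, 5, 6, 8, 10, 9, 7, 11, 12, 13, 15, 0]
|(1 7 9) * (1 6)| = 4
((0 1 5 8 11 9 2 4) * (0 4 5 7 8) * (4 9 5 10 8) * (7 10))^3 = ((0 1 10 8 11 5)(2 7 4 9))^3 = (0 8)(1 11)(2 9 4 7)(5 10)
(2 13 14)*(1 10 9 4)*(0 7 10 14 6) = (0 7 10 9 4 1 14 2 13 6) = [7, 14, 13, 3, 1, 5, 0, 10, 8, 4, 9, 11, 12, 6, 2]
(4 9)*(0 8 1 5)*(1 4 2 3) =(0 8 4 9 2 3 1 5) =[8, 5, 3, 1, 9, 0, 6, 7, 4, 2]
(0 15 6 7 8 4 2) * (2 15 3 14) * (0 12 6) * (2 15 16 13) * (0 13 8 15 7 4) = (0 3 14 7 15 13 2 12 6 4 16 8) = [3, 1, 12, 14, 16, 5, 4, 15, 0, 9, 10, 11, 6, 2, 7, 13, 8]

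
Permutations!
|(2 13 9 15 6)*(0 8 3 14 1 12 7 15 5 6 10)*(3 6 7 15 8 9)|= |(0 9 5 7 8 6 2 13 3 14 1 12 15 10)|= 14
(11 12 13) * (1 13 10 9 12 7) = (1 13 11 7)(9 12 10) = [0, 13, 2, 3, 4, 5, 6, 1, 8, 12, 9, 7, 10, 11]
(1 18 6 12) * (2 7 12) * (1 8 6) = (1 18)(2 7 12 8 6) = [0, 18, 7, 3, 4, 5, 2, 12, 6, 9, 10, 11, 8, 13, 14, 15, 16, 17, 1]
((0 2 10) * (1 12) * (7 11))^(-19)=((0 2 10)(1 12)(7 11))^(-19)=(0 10 2)(1 12)(7 11)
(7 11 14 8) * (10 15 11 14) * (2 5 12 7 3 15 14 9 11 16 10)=[0, 1, 5, 15, 4, 12, 6, 9, 3, 11, 14, 2, 7, 13, 8, 16, 10]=(2 5 12 7 9 11)(3 15 16 10 14 8)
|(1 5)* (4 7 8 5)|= 5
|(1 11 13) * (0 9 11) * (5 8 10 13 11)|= |(0 9 5 8 10 13 1)|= 7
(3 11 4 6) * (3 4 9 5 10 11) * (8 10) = (4 6)(5 8 10 11 9) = [0, 1, 2, 3, 6, 8, 4, 7, 10, 5, 11, 9]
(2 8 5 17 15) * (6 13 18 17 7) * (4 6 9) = [0, 1, 8, 3, 6, 7, 13, 9, 5, 4, 10, 11, 12, 18, 14, 2, 16, 15, 17] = (2 8 5 7 9 4 6 13 18 17 15)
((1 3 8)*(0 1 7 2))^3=(0 8)(1 7)(2 3)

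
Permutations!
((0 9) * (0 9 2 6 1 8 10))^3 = (0 1)(2 8)(6 10)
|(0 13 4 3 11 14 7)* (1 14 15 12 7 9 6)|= 8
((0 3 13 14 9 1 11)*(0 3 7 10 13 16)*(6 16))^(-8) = (0 13 1 6 7 14 11 16 10 9 3)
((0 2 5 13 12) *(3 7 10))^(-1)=((0 2 5 13 12)(3 7 10))^(-1)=(0 12 13 5 2)(3 10 7)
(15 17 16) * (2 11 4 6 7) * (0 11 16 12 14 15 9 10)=(0 11 4 6 7 2 16 9 10)(12 14 15 17)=[11, 1, 16, 3, 6, 5, 7, 2, 8, 10, 0, 4, 14, 13, 15, 17, 9, 12]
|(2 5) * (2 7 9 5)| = 3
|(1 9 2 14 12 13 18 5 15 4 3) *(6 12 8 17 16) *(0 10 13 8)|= 60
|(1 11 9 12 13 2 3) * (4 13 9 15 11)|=|(1 4 13 2 3)(9 12)(11 15)|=10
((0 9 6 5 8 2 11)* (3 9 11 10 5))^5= ((0 11)(2 10 5 8)(3 9 6))^5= (0 11)(2 10 5 8)(3 6 9)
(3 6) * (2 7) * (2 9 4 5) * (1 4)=[0, 4, 7, 6, 5, 2, 3, 9, 8, 1]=(1 4 5 2 7 9)(3 6)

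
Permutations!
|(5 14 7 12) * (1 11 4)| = 12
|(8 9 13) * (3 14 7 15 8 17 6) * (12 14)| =|(3 12 14 7 15 8 9 13 17 6)| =10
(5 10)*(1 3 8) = (1 3 8)(5 10) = [0, 3, 2, 8, 4, 10, 6, 7, 1, 9, 5]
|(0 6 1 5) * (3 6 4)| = |(0 4 3 6 1 5)| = 6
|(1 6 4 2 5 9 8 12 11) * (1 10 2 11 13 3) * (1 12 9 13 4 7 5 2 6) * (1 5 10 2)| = 24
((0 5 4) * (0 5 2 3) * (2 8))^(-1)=((0 8 2 3)(4 5))^(-1)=(0 3 2 8)(4 5)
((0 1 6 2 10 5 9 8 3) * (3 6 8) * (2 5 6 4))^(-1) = ((0 1 8 4 2 10 6 5 9 3))^(-1) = (0 3 9 5 6 10 2 4 8 1)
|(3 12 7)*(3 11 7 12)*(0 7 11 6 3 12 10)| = |(0 7 6 3 12 10)| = 6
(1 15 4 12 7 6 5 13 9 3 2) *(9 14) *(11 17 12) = (1 15 4 11 17 12 7 6 5 13 14 9 3 2) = [0, 15, 1, 2, 11, 13, 5, 6, 8, 3, 10, 17, 7, 14, 9, 4, 16, 12]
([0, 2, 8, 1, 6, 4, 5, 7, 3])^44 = [0, 1, 2, 3, 5, 6, 4, 7, 8]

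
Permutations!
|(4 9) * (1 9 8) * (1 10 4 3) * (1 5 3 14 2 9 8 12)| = 30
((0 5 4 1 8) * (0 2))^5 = (0 2 8 1 4 5) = ((0 5 4 1 8 2))^5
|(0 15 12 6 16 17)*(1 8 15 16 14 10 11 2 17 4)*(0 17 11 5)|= 22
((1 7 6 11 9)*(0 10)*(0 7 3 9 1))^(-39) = (0 10 7 6 11 1 3 9) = ((0 10 7 6 11 1 3 9))^(-39)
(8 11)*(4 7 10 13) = (4 7 10 13)(8 11) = [0, 1, 2, 3, 7, 5, 6, 10, 11, 9, 13, 8, 12, 4]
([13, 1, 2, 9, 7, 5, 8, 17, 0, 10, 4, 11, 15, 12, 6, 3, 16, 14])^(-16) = [14, 1, 2, 13, 3, 5, 7, 9, 17, 12, 15, 11, 8, 6, 4, 0, 16, 10]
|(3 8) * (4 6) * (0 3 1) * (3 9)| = |(0 9 3 8 1)(4 6)| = 10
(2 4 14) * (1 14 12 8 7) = [0, 14, 4, 3, 12, 5, 6, 1, 7, 9, 10, 11, 8, 13, 2] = (1 14 2 4 12 8 7)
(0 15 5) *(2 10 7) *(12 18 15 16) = (0 16 12 18 15 5)(2 10 7) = [16, 1, 10, 3, 4, 0, 6, 2, 8, 9, 7, 11, 18, 13, 14, 5, 12, 17, 15]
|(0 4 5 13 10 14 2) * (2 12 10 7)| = 6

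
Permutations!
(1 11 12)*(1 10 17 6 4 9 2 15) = (1 11 12 10 17 6 4 9 2 15) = [0, 11, 15, 3, 9, 5, 4, 7, 8, 2, 17, 12, 10, 13, 14, 1, 16, 6]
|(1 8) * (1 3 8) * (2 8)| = |(2 8 3)| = 3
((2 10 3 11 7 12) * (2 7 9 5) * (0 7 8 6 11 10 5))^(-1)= ((0 7 12 8 6 11 9)(2 5)(3 10))^(-1)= (0 9 11 6 8 12 7)(2 5)(3 10)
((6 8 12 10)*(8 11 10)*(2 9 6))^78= (12)(2 11 9 10 6)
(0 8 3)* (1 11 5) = [8, 11, 2, 0, 4, 1, 6, 7, 3, 9, 10, 5] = (0 8 3)(1 11 5)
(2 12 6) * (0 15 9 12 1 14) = [15, 14, 1, 3, 4, 5, 2, 7, 8, 12, 10, 11, 6, 13, 0, 9] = (0 15 9 12 6 2 1 14)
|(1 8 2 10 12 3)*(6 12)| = |(1 8 2 10 6 12 3)| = 7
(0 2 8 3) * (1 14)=(0 2 8 3)(1 14)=[2, 14, 8, 0, 4, 5, 6, 7, 3, 9, 10, 11, 12, 13, 1]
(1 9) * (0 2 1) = (0 2 1 9) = [2, 9, 1, 3, 4, 5, 6, 7, 8, 0]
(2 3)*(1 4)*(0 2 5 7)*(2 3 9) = [3, 4, 9, 5, 1, 7, 6, 0, 8, 2] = (0 3 5 7)(1 4)(2 9)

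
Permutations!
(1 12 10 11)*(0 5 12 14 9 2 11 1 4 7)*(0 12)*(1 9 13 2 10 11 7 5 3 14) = (0 3 14 13 2 7 12 11 4 5)(9 10) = [3, 1, 7, 14, 5, 0, 6, 12, 8, 10, 9, 4, 11, 2, 13]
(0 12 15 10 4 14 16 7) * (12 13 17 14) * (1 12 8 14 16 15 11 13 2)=(0 2 1 12 11 13 17 16 7)(4 8 14 15 10)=[2, 12, 1, 3, 8, 5, 6, 0, 14, 9, 4, 13, 11, 17, 15, 10, 7, 16]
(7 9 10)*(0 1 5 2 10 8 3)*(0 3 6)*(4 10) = [1, 5, 4, 3, 10, 2, 0, 9, 6, 8, 7] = (0 1 5 2 4 10 7 9 8 6)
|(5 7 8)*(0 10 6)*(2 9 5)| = |(0 10 6)(2 9 5 7 8)| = 15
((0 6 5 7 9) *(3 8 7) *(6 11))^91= ((0 11 6 5 3 8 7 9))^91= (0 5 7 11 3 9 6 8)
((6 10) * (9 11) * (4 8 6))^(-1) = ((4 8 6 10)(9 11))^(-1) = (4 10 6 8)(9 11)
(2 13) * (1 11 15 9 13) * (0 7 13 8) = [7, 11, 1, 3, 4, 5, 6, 13, 0, 8, 10, 15, 12, 2, 14, 9] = (0 7 13 2 1 11 15 9 8)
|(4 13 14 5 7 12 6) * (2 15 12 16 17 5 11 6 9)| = 20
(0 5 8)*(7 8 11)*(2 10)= (0 5 11 7 8)(2 10)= [5, 1, 10, 3, 4, 11, 6, 8, 0, 9, 2, 7]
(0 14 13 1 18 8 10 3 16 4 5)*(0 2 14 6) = (0 6)(1 18 8 10 3 16 4 5 2 14 13) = [6, 18, 14, 16, 5, 2, 0, 7, 10, 9, 3, 11, 12, 1, 13, 15, 4, 17, 8]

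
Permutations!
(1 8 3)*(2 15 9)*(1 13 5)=(1 8 3 13 5)(2 15 9)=[0, 8, 15, 13, 4, 1, 6, 7, 3, 2, 10, 11, 12, 5, 14, 9]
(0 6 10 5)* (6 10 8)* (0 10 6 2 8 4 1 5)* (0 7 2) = (0 6 4 1 5 10 7 2 8) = [6, 5, 8, 3, 1, 10, 4, 2, 0, 9, 7]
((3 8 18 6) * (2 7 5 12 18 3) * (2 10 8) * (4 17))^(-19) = ((2 7 5 12 18 6 10 8 3)(4 17))^(-19) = (2 3 8 10 6 18 12 5 7)(4 17)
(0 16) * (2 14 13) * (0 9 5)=(0 16 9 5)(2 14 13)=[16, 1, 14, 3, 4, 0, 6, 7, 8, 5, 10, 11, 12, 2, 13, 15, 9]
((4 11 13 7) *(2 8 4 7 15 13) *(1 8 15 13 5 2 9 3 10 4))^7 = (1 8)(2 15 5)(3 4 9 10 11)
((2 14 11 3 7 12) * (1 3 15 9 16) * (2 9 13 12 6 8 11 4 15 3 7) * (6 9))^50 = ((1 7 9 16)(2 14 4 15 13 12 6 8 11 3))^50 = (1 9)(7 16)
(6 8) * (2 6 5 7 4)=[0, 1, 6, 3, 2, 7, 8, 4, 5]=(2 6 8 5 7 4)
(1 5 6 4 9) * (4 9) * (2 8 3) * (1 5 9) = (1 9 5 6)(2 8 3) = [0, 9, 8, 2, 4, 6, 1, 7, 3, 5]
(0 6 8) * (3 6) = (0 3 6 8) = [3, 1, 2, 6, 4, 5, 8, 7, 0]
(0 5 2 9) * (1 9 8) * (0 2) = [5, 9, 8, 3, 4, 0, 6, 7, 1, 2] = (0 5)(1 9 2 8)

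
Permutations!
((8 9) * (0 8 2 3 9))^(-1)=(0 8)(2 9 3)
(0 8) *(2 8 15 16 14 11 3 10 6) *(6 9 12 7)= (0 15 16 14 11 3 10 9 12 7 6 2 8)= [15, 1, 8, 10, 4, 5, 2, 6, 0, 12, 9, 3, 7, 13, 11, 16, 14]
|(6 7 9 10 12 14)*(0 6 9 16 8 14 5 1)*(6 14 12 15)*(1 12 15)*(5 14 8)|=|(0 8 15 6 7 16 5 12 14 9 10 1)|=12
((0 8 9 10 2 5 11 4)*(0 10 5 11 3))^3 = ((0 8 9 5 3)(2 11 4 10))^3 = (0 5 8 3 9)(2 10 4 11)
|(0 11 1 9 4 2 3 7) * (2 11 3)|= 12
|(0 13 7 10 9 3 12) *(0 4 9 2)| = 20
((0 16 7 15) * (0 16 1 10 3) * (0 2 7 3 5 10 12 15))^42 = (0 12 16 2)(1 15 3 7) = ((0 1 12 15 16 3 2 7)(5 10))^42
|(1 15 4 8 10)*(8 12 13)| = 7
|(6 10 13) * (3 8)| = 6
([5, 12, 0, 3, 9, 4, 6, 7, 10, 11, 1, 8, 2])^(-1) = [2, 10, 12, 3, 5, 0, 6, 7, 11, 4, 8, 9, 1]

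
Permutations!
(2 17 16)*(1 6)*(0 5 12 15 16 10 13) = (0 5 12 15 16 2 17 10 13)(1 6) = [5, 6, 17, 3, 4, 12, 1, 7, 8, 9, 13, 11, 15, 0, 14, 16, 2, 10]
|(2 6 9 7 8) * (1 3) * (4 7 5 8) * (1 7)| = 20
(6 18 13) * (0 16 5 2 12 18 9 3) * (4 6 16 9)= (0 9 3)(2 12 18 13 16 5)(4 6)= [9, 1, 12, 0, 6, 2, 4, 7, 8, 3, 10, 11, 18, 16, 14, 15, 5, 17, 13]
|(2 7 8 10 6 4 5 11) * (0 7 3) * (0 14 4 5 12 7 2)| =|(0 2 3 14 4 12 7 8 10 6 5 11)| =12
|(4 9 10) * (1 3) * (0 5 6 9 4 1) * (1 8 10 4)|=14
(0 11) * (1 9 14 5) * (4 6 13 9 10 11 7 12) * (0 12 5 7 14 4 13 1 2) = (0 14 7 5 2)(1 10 11 12 13 9 4 6) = [14, 10, 0, 3, 6, 2, 1, 5, 8, 4, 11, 12, 13, 9, 7]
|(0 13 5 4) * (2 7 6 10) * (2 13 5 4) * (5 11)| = |(0 11 5 2 7 6 10 13 4)| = 9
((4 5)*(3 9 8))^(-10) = (3 8 9)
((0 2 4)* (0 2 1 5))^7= ((0 1 5)(2 4))^7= (0 1 5)(2 4)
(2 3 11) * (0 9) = (0 9)(2 3 11) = [9, 1, 3, 11, 4, 5, 6, 7, 8, 0, 10, 2]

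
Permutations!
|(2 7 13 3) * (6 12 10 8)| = 4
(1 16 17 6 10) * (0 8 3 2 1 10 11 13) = (0 8 3 2 1 16 17 6 11 13) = [8, 16, 1, 2, 4, 5, 11, 7, 3, 9, 10, 13, 12, 0, 14, 15, 17, 6]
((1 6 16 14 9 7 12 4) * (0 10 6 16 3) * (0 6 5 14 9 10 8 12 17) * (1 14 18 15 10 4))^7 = ((0 8 12 1 16 9 7 17)(3 6)(4 14)(5 18 15 10))^7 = (0 17 7 9 16 1 12 8)(3 6)(4 14)(5 10 15 18)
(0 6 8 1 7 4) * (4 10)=(0 6 8 1 7 10 4)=[6, 7, 2, 3, 0, 5, 8, 10, 1, 9, 4]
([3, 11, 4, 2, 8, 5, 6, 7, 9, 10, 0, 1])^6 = (11)(0 10 9 8 4 2 3)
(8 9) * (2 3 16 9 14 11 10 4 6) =(2 3 16 9 8 14 11 10 4 6) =[0, 1, 3, 16, 6, 5, 2, 7, 14, 8, 4, 10, 12, 13, 11, 15, 9]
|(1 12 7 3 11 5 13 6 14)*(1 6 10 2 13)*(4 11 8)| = 24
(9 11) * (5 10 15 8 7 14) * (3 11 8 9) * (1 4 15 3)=[0, 4, 2, 11, 15, 10, 6, 14, 7, 8, 3, 1, 12, 13, 5, 9]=(1 4 15 9 8 7 14 5 10 3 11)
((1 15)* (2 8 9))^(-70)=((1 15)(2 8 9))^(-70)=(15)(2 9 8)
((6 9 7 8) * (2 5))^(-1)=(2 5)(6 8 7 9)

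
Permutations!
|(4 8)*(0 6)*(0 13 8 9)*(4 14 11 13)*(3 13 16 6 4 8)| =30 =|(0 4 9)(3 13)(6 8 14 11 16)|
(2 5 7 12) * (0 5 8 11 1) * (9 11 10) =[5, 0, 8, 3, 4, 7, 6, 12, 10, 11, 9, 1, 2] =(0 5 7 12 2 8 10 9 11 1)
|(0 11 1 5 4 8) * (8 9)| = 7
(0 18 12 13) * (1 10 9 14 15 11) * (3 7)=(0 18 12 13)(1 10 9 14 15 11)(3 7)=[18, 10, 2, 7, 4, 5, 6, 3, 8, 14, 9, 1, 13, 0, 15, 11, 16, 17, 12]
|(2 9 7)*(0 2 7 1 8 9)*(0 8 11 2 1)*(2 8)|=5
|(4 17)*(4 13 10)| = 4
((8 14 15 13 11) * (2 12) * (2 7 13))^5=(2 8 7 15 11 12 14 13)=((2 12 7 13 11 8 14 15))^5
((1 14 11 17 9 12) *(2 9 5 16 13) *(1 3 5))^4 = (17)(2 5 9 16 12 13 3)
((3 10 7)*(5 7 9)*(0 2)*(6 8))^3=((0 2)(3 10 9 5 7)(6 8))^3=(0 2)(3 5 10 7 9)(6 8)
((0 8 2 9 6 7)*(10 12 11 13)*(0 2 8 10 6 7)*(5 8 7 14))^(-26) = (0 13 12)(2 8 14)(5 9 7)(6 11 10)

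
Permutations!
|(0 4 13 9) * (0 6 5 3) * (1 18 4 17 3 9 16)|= |(0 17 3)(1 18 4 13 16)(5 9 6)|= 15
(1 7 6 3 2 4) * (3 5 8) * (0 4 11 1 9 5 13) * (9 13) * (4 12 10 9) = (0 12 10 9 5 8 3 2 11 1 7 6 4 13) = [12, 7, 11, 2, 13, 8, 4, 6, 3, 5, 9, 1, 10, 0]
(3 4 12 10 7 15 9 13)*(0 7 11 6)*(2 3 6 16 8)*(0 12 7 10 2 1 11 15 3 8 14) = (0 10 15 9 13 6 12 2 8 1 11 16 14)(3 4 7) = [10, 11, 8, 4, 7, 5, 12, 3, 1, 13, 15, 16, 2, 6, 0, 9, 14]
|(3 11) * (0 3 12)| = 4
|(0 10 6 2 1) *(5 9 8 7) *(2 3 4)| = |(0 10 6 3 4 2 1)(5 9 8 7)| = 28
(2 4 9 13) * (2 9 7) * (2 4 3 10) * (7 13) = (2 3 10)(4 13 9 7) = [0, 1, 3, 10, 13, 5, 6, 4, 8, 7, 2, 11, 12, 9]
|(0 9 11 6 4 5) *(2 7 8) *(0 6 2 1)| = 21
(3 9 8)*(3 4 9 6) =(3 6)(4 9 8) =[0, 1, 2, 6, 9, 5, 3, 7, 4, 8]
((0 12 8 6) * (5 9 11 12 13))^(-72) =((0 13 5 9 11 12 8 6))^(-72) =(13)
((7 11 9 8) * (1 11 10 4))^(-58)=(1 10 8 11 4 7 9)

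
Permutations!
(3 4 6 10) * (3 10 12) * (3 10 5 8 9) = (3 4 6 12 10 5 8 9) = [0, 1, 2, 4, 6, 8, 12, 7, 9, 3, 5, 11, 10]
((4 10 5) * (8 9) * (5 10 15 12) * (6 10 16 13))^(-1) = ((4 15 12 5)(6 10 16 13)(8 9))^(-1) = (4 5 12 15)(6 13 16 10)(8 9)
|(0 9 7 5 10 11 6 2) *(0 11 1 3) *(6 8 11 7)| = |(0 9 6 2 7 5 10 1 3)(8 11)| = 18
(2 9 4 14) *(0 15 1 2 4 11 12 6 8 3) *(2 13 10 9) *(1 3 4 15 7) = (0 7 1 13 10 9 11 12 6 8 4 14 15 3) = [7, 13, 2, 0, 14, 5, 8, 1, 4, 11, 9, 12, 6, 10, 15, 3]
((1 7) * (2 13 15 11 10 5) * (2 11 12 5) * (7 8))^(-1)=(1 7 8)(2 10 11 5 12 15 13)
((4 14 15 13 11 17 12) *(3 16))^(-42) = (17)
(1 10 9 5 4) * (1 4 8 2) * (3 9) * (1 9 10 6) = [0, 6, 9, 10, 4, 8, 1, 7, 2, 5, 3] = (1 6)(2 9 5 8)(3 10)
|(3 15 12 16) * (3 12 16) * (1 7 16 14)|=|(1 7 16 12 3 15 14)|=7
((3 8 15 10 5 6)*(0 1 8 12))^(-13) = (0 5 1 6 8 3 15 12 10)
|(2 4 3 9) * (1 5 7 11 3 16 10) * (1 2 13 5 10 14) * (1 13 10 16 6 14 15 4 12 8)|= 16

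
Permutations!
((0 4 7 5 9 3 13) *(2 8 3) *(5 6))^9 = ((0 4 7 6 5 9 2 8 3 13))^9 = (0 13 3 8 2 9 5 6 7 4)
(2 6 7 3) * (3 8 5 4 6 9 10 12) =[0, 1, 9, 2, 6, 4, 7, 8, 5, 10, 12, 11, 3] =(2 9 10 12 3)(4 6 7 8 5)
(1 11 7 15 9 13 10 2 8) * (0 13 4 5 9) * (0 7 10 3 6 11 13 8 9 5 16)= (0 8 1 13 3 6 11 10 2 9 4 16)(7 15)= [8, 13, 9, 6, 16, 5, 11, 15, 1, 4, 2, 10, 12, 3, 14, 7, 0]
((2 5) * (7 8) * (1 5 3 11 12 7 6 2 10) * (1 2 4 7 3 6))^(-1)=(1 8 7 4 6 2 10 5)(3 12 11)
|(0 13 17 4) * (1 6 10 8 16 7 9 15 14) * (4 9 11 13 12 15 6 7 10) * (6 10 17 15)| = 60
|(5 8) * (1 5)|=|(1 5 8)|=3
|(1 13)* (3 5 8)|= |(1 13)(3 5 8)|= 6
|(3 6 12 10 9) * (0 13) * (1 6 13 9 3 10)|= |(0 9 10 3 13)(1 6 12)|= 15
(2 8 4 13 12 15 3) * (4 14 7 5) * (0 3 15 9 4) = (15)(0 3 2 8 14 7 5)(4 13 12 9) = [3, 1, 8, 2, 13, 0, 6, 5, 14, 4, 10, 11, 9, 12, 7, 15]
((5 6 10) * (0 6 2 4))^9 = ((0 6 10 5 2 4))^9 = (0 5)(2 6)(4 10)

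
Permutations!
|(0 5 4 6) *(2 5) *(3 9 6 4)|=6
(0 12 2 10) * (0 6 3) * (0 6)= (0 12 2 10)(3 6)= [12, 1, 10, 6, 4, 5, 3, 7, 8, 9, 0, 11, 2]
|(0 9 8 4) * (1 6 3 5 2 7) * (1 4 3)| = |(0 9 8 3 5 2 7 4)(1 6)| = 8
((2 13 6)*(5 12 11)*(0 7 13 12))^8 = (13) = ((0 7 13 6 2 12 11 5))^8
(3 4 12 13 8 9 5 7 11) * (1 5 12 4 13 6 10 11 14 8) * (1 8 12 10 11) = (1 5 7 14 12 6 11 3 13 8 9 10) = [0, 5, 2, 13, 4, 7, 11, 14, 9, 10, 1, 3, 6, 8, 12]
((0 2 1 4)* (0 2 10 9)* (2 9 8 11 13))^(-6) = (0 11 1)(2 9 8)(4 10 13) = ((0 10 8 11 13 2 1 4 9))^(-6)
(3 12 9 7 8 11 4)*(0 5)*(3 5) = (0 3 12 9 7 8 11 4 5) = [3, 1, 2, 12, 5, 0, 6, 8, 11, 7, 10, 4, 9]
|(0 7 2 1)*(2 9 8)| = 6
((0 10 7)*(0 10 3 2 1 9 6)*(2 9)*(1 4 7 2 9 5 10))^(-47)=(0 10 7 6 5 4 9 3 2 1)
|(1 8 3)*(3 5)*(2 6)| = |(1 8 5 3)(2 6)| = 4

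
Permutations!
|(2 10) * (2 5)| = |(2 10 5)| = 3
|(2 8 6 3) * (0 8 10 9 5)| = 8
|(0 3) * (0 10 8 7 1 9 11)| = |(0 3 10 8 7 1 9 11)| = 8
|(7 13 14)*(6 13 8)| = 5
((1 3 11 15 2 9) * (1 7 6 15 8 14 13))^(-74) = ((1 3 11 8 14 13)(2 9 7 6 15))^(-74) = (1 14 11)(2 9 7 6 15)(3 13 8)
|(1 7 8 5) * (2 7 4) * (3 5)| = 7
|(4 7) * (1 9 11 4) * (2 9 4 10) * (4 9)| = |(1 9 11 10 2 4 7)| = 7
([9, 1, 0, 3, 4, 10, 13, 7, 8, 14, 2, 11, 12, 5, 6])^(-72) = [0, 1, 2, 3, 4, 5, 6, 7, 8, 9, 10, 11, 12, 13, 14]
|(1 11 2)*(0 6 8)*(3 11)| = |(0 6 8)(1 3 11 2)| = 12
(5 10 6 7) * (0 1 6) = [1, 6, 2, 3, 4, 10, 7, 5, 8, 9, 0] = (0 1 6 7 5 10)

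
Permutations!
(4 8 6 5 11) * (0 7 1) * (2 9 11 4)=(0 7 1)(2 9 11)(4 8 6 5)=[7, 0, 9, 3, 8, 4, 5, 1, 6, 11, 10, 2]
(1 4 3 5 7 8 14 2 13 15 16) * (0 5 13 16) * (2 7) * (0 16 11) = [5, 4, 11, 13, 3, 2, 6, 8, 14, 9, 10, 0, 12, 15, 7, 16, 1] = (0 5 2 11)(1 4 3 13 15 16)(7 8 14)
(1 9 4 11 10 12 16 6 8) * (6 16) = (16)(1 9 4 11 10 12 6 8) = [0, 9, 2, 3, 11, 5, 8, 7, 1, 4, 12, 10, 6, 13, 14, 15, 16]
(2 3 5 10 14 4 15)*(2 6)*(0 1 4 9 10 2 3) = (0 1 4 15 6 3 5 2)(9 10 14) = [1, 4, 0, 5, 15, 2, 3, 7, 8, 10, 14, 11, 12, 13, 9, 6]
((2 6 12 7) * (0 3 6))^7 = (0 3 6 12 7 2) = ((0 3 6 12 7 2))^7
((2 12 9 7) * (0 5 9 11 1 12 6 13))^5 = (0 6 7 5 13 2 9)(1 11 12)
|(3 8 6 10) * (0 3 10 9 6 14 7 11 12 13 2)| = 18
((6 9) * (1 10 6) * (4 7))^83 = ((1 10 6 9)(4 7))^83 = (1 9 6 10)(4 7)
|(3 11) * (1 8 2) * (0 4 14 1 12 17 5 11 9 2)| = |(0 4 14 1 8)(2 12 17 5 11 3 9)| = 35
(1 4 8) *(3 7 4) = [0, 3, 2, 7, 8, 5, 6, 4, 1] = (1 3 7 4 8)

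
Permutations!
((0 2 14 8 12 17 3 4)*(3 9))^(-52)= (0 14 12 9 4 2 8 17 3)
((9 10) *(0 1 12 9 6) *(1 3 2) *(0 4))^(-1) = (0 4 6 10 9 12 1 2 3)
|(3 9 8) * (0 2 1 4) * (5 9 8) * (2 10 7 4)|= 4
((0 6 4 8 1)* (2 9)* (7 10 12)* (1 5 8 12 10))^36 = (12)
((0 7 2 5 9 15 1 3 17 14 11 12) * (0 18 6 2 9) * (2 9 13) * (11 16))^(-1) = ((0 7 13 2 5)(1 3 17 14 16 11 12 18 6 9 15))^(-1) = (0 5 2 13 7)(1 15 9 6 18 12 11 16 14 17 3)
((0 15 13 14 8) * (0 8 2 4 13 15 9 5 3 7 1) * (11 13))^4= ((15)(0 9 5 3 7 1)(2 4 11 13 14))^4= (15)(0 7 5)(1 3 9)(2 14 13 11 4)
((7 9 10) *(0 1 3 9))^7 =((0 1 3 9 10 7))^7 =(0 1 3 9 10 7)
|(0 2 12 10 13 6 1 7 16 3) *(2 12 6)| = 10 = |(0 12 10 13 2 6 1 7 16 3)|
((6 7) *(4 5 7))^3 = ((4 5 7 6))^3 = (4 6 7 5)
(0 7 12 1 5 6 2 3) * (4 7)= (0 4 7 12 1 5 6 2 3)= [4, 5, 3, 0, 7, 6, 2, 12, 8, 9, 10, 11, 1]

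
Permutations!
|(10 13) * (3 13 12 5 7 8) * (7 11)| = |(3 13 10 12 5 11 7 8)| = 8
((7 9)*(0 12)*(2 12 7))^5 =(12)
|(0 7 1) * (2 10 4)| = |(0 7 1)(2 10 4)| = 3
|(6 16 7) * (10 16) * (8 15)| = 4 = |(6 10 16 7)(8 15)|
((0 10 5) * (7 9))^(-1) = (0 5 10)(7 9)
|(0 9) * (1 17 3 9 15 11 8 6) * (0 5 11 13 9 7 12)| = |(0 15 13 9 5 11 8 6 1 17 3 7 12)| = 13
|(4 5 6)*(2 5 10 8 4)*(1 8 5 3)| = |(1 8 4 10 5 6 2 3)| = 8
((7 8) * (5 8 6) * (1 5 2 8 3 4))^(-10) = (1 3)(2 7)(4 5)(6 8)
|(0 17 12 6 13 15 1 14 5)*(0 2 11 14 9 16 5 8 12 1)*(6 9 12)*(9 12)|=|(0 17 1 9 16 5 2 11 14 8 6 13 15)|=13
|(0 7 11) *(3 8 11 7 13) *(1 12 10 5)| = |(0 13 3 8 11)(1 12 10 5)| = 20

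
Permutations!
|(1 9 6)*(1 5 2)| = 5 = |(1 9 6 5 2)|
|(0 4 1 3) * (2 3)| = |(0 4 1 2 3)| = 5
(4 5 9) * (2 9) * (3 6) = (2 9 4 5)(3 6) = [0, 1, 9, 6, 5, 2, 3, 7, 8, 4]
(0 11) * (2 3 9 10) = (0 11)(2 3 9 10) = [11, 1, 3, 9, 4, 5, 6, 7, 8, 10, 2, 0]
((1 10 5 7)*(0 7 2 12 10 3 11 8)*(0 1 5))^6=((0 7 5 2 12 10)(1 3 11 8))^6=(12)(1 11)(3 8)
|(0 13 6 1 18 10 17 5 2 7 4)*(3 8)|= 22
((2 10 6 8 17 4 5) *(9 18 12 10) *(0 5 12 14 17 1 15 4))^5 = ((0 5 2 9 18 14 17)(1 15 4 12 10 6 8))^5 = (0 14 9 5 17 18 2)(1 6 12 15 8 10 4)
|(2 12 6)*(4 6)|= 4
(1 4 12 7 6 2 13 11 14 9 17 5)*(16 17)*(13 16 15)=(1 4 12 7 6 2 16 17 5)(9 15 13 11 14)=[0, 4, 16, 3, 12, 1, 2, 6, 8, 15, 10, 14, 7, 11, 9, 13, 17, 5]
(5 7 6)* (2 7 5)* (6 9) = (2 7 9 6) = [0, 1, 7, 3, 4, 5, 2, 9, 8, 6]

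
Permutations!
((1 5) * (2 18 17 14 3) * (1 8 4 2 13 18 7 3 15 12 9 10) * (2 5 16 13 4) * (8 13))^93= ((1 16 8 2 7 3 4 5 13 18 17 14 15 12 9 10))^93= (1 12 17 5 7 16 9 14 13 3 8 10 15 18 4 2)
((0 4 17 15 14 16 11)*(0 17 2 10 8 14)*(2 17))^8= ((0 4 17 15)(2 10 8 14 16 11))^8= (17)(2 8 16)(10 14 11)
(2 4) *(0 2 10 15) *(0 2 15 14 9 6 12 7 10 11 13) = [15, 1, 4, 3, 11, 5, 12, 10, 8, 6, 14, 13, 7, 0, 9, 2] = (0 15 2 4 11 13)(6 12 7 10 14 9)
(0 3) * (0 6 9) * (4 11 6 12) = [3, 1, 2, 12, 11, 5, 9, 7, 8, 0, 10, 6, 4] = (0 3 12 4 11 6 9)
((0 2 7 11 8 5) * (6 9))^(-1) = ((0 2 7 11 8 5)(6 9))^(-1) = (0 5 8 11 7 2)(6 9)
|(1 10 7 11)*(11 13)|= 5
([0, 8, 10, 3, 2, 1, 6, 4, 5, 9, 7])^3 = [0, 1, 4, 3, 7, 5, 6, 10, 8, 9, 2]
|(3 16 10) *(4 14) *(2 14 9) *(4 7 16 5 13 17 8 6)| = |(2 14 7 16 10 3 5 13 17 8 6 4 9)| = 13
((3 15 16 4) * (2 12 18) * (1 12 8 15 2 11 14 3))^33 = (18)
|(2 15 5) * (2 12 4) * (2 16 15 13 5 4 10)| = 15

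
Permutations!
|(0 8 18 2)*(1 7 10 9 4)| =20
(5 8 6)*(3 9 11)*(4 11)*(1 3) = (1 3 9 4 11)(5 8 6) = [0, 3, 2, 9, 11, 8, 5, 7, 6, 4, 10, 1]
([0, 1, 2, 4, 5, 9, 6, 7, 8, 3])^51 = [0, 1, 2, 9, 3, 4, 6, 7, 8, 5]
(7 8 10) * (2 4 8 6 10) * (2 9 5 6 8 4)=[0, 1, 2, 3, 4, 6, 10, 8, 9, 5, 7]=(5 6 10 7 8 9)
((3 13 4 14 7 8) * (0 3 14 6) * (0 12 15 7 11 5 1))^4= (0 6 8 1 4 7 5 13 15 11 3 12 14)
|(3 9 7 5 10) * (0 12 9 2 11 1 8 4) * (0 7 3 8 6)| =40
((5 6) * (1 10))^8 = ((1 10)(5 6))^8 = (10)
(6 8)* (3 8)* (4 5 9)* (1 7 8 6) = [0, 7, 2, 6, 5, 9, 3, 8, 1, 4] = (1 7 8)(3 6)(4 5 9)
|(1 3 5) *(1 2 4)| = 5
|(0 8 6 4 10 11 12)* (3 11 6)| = 15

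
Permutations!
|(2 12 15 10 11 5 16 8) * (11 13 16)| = 14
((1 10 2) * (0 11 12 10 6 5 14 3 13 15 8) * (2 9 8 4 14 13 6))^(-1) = ((0 11 12 10 9 8)(1 2)(3 6 5 13 15 4 14))^(-1) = (0 8 9 10 12 11)(1 2)(3 14 4 15 13 5 6)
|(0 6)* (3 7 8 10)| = 4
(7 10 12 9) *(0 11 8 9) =(0 11 8 9 7 10 12) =[11, 1, 2, 3, 4, 5, 6, 10, 9, 7, 12, 8, 0]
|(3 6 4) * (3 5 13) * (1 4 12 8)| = |(1 4 5 13 3 6 12 8)| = 8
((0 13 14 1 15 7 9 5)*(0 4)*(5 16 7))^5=(0 5 1 13 4 15 14)(7 16 9)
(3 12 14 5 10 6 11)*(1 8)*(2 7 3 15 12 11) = (1 8)(2 7 3 11 15 12 14 5 10 6) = [0, 8, 7, 11, 4, 10, 2, 3, 1, 9, 6, 15, 14, 13, 5, 12]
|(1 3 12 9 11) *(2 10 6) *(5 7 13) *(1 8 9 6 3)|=15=|(2 10 3 12 6)(5 7 13)(8 9 11)|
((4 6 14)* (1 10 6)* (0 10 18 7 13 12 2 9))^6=(0 18)(1 9)(2 4)(6 13)(7 10)(12 14)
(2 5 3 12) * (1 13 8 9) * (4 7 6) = (1 13 8 9)(2 5 3 12)(4 7 6) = [0, 13, 5, 12, 7, 3, 4, 6, 9, 1, 10, 11, 2, 8]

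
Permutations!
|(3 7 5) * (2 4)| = 6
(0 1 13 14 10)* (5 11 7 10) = (0 1 13 14 5 11 7 10) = [1, 13, 2, 3, 4, 11, 6, 10, 8, 9, 0, 7, 12, 14, 5]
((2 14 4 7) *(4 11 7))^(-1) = ((2 14 11 7))^(-1) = (2 7 11 14)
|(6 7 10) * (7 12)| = |(6 12 7 10)| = 4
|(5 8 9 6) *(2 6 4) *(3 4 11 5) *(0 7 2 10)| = 28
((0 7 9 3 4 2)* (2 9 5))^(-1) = ((0 7 5 2)(3 4 9))^(-1) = (0 2 5 7)(3 9 4)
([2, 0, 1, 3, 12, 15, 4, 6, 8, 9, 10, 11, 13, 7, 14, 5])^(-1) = [1, 2, 0, 3, 6, 15, 7, 13, 8, 9, 10, 11, 4, 12, 14, 5]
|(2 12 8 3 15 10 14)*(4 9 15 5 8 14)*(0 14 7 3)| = 8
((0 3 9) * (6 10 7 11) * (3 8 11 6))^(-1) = (0 9 3 11 8)(6 7 10)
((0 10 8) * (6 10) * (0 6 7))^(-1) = ((0 7)(6 10 8))^(-1) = (0 7)(6 8 10)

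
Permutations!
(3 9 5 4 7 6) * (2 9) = (2 9 5 4 7 6 3) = [0, 1, 9, 2, 7, 4, 3, 6, 8, 5]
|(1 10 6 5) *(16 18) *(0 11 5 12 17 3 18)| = 11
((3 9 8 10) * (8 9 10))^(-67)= ((3 10))^(-67)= (3 10)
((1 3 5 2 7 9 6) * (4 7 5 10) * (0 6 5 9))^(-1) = (0 7 4 10 3 1 6)(2 5 9)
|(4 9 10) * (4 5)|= 4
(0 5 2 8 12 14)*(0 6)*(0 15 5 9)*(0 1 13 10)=(0 9 1 13 10)(2 8 12 14 6 15 5)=[9, 13, 8, 3, 4, 2, 15, 7, 12, 1, 0, 11, 14, 10, 6, 5]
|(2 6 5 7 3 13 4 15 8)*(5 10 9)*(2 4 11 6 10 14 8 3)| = 40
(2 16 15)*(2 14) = (2 16 15 14) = [0, 1, 16, 3, 4, 5, 6, 7, 8, 9, 10, 11, 12, 13, 2, 14, 15]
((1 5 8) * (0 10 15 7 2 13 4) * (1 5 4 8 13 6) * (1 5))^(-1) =(0 4 1 8 13 5 6 2 7 15 10)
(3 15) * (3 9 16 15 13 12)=(3 13 12)(9 16 15)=[0, 1, 2, 13, 4, 5, 6, 7, 8, 16, 10, 11, 3, 12, 14, 9, 15]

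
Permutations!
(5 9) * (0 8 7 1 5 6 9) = (0 8 7 1 5)(6 9) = [8, 5, 2, 3, 4, 0, 9, 1, 7, 6]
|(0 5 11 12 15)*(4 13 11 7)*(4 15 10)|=20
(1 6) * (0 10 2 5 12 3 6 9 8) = (0 10 2 5 12 3 6 1 9 8) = [10, 9, 5, 6, 4, 12, 1, 7, 0, 8, 2, 11, 3]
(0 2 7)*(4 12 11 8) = (0 2 7)(4 12 11 8) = [2, 1, 7, 3, 12, 5, 6, 0, 4, 9, 10, 8, 11]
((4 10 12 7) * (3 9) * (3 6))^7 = ((3 9 6)(4 10 12 7))^7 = (3 9 6)(4 7 12 10)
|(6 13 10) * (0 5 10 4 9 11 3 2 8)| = |(0 5 10 6 13 4 9 11 3 2 8)| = 11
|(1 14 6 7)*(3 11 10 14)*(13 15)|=14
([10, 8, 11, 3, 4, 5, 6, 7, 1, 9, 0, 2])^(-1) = (0 10)(1 8)(2 11)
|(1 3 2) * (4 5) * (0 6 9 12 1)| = |(0 6 9 12 1 3 2)(4 5)| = 14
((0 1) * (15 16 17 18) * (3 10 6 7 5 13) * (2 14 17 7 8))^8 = ((0 1)(2 14 17 18 15 16 7 5 13 3 10 6 8))^8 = (2 13 18 6 7 14 3 15 8 5 17 10 16)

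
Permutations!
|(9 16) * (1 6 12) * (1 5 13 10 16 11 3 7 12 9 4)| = |(1 6 9 11 3 7 12 5 13 10 16 4)| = 12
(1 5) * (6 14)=(1 5)(6 14)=[0, 5, 2, 3, 4, 1, 14, 7, 8, 9, 10, 11, 12, 13, 6]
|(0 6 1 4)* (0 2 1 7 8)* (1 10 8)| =8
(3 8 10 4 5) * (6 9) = (3 8 10 4 5)(6 9) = [0, 1, 2, 8, 5, 3, 9, 7, 10, 6, 4]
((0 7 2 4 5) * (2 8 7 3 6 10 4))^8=(0 6 4)(3 10 5)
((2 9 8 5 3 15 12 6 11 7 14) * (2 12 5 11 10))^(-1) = ((2 9 8 11 7 14 12 6 10)(3 15 5))^(-1) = (2 10 6 12 14 7 11 8 9)(3 5 15)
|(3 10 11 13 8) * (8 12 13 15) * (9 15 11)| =10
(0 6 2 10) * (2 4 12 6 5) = (0 5 2 10)(4 12 6) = [5, 1, 10, 3, 12, 2, 4, 7, 8, 9, 0, 11, 6]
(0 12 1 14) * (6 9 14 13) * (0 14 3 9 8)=(14)(0 12 1 13 6 8)(3 9)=[12, 13, 2, 9, 4, 5, 8, 7, 0, 3, 10, 11, 1, 6, 14]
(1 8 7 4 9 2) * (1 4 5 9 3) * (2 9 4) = (9)(1 8 7 5 4 3) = [0, 8, 2, 1, 3, 4, 6, 5, 7, 9]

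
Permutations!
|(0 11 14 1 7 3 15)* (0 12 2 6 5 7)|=28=|(0 11 14 1)(2 6 5 7 3 15 12)|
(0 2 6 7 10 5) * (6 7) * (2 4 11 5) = [4, 1, 7, 3, 11, 0, 6, 10, 8, 9, 2, 5] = (0 4 11 5)(2 7 10)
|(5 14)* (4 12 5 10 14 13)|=4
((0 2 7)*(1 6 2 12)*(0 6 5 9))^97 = ((0 12 1 5 9)(2 7 6))^97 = (0 1 9 12 5)(2 7 6)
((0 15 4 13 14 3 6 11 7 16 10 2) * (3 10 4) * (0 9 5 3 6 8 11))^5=((0 15 6)(2 9 5 3 8 11 7 16 4 13 14 10))^5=(0 6 15)(2 11 14 3 4 9 7 10 8 13 5 16)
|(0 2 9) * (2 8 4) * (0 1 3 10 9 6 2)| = |(0 8 4)(1 3 10 9)(2 6)| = 12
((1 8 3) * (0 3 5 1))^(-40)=((0 3)(1 8 5))^(-40)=(1 5 8)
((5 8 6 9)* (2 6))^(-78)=(2 9 8 6 5)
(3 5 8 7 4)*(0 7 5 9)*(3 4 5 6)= (0 7 5 8 6 3 9)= [7, 1, 2, 9, 4, 8, 3, 5, 6, 0]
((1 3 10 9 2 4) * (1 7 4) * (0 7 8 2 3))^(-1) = (0 1 2 8 4 7)(3 9 10)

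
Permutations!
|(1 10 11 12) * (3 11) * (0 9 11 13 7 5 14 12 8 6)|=40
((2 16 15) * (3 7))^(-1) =(2 15 16)(3 7)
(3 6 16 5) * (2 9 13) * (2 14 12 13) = [0, 1, 9, 6, 4, 3, 16, 7, 8, 2, 10, 11, 13, 14, 12, 15, 5] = (2 9)(3 6 16 5)(12 13 14)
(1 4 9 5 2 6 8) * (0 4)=(0 4 9 5 2 6 8 1)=[4, 0, 6, 3, 9, 2, 8, 7, 1, 5]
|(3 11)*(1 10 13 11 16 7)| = |(1 10 13 11 3 16 7)| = 7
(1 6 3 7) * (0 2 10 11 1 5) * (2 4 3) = (0 4 3 7 5)(1 6 2 10 11) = [4, 6, 10, 7, 3, 0, 2, 5, 8, 9, 11, 1]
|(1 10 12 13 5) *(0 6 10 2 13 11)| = |(0 6 10 12 11)(1 2 13 5)| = 20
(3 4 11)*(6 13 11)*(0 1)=[1, 0, 2, 4, 6, 5, 13, 7, 8, 9, 10, 3, 12, 11]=(0 1)(3 4 6 13 11)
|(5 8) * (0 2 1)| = 6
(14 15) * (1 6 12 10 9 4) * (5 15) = (1 6 12 10 9 4)(5 15 14) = [0, 6, 2, 3, 1, 15, 12, 7, 8, 4, 9, 11, 10, 13, 5, 14]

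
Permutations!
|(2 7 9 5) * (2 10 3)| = |(2 7 9 5 10 3)| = 6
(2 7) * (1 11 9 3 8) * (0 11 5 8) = (0 11 9 3)(1 5 8)(2 7) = [11, 5, 7, 0, 4, 8, 6, 2, 1, 3, 10, 9]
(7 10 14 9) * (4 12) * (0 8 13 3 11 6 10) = [8, 1, 2, 11, 12, 5, 10, 0, 13, 7, 14, 6, 4, 3, 9] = (0 8 13 3 11 6 10 14 9 7)(4 12)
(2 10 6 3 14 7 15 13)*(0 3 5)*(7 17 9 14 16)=(0 3 16 7 15 13 2 10 6 5)(9 14 17)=[3, 1, 10, 16, 4, 0, 5, 15, 8, 14, 6, 11, 12, 2, 17, 13, 7, 9]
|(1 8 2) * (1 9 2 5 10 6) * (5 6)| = |(1 8 6)(2 9)(5 10)| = 6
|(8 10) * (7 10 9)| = 4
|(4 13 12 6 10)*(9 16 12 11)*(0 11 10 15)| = |(0 11 9 16 12 6 15)(4 13 10)| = 21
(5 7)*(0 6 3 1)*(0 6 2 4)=(0 2 4)(1 6 3)(5 7)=[2, 6, 4, 1, 0, 7, 3, 5]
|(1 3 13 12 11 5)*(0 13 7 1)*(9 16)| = |(0 13 12 11 5)(1 3 7)(9 16)| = 30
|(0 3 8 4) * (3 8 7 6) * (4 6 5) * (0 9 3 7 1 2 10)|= |(0 8 6 7 5 4 9 3 1 2 10)|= 11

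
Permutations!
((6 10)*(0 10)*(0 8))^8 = (10) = ((0 10 6 8))^8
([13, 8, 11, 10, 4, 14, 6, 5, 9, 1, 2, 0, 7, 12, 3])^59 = [11, 9, 10, 14, 4, 7, 6, 12, 1, 8, 3, 2, 13, 0, 5]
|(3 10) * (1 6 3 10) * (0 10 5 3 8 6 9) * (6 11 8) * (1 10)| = |(0 1 9)(3 10 5)(8 11)| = 6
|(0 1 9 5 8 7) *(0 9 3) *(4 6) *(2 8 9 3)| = |(0 1 2 8 7 3)(4 6)(5 9)| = 6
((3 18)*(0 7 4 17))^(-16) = (18)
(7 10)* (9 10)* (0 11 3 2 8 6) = (0 11 3 2 8 6)(7 9 10) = [11, 1, 8, 2, 4, 5, 0, 9, 6, 10, 7, 3]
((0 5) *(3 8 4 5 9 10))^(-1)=((0 9 10 3 8 4 5))^(-1)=(0 5 4 8 3 10 9)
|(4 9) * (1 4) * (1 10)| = 4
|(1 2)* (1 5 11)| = 4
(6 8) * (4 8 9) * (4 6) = (4 8)(6 9) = [0, 1, 2, 3, 8, 5, 9, 7, 4, 6]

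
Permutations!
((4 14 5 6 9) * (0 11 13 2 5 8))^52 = (0 13 5 9 14)(2 6 4 8 11)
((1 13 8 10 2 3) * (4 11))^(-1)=(1 3 2 10 8 13)(4 11)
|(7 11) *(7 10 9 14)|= 5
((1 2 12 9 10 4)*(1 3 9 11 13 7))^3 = ((1 2 12 11 13 7)(3 9 10 4))^3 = (1 11)(2 13)(3 4 10 9)(7 12)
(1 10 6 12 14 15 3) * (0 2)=[2, 10, 0, 1, 4, 5, 12, 7, 8, 9, 6, 11, 14, 13, 15, 3]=(0 2)(1 10 6 12 14 15 3)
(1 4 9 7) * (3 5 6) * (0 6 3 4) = (0 6 4 9 7 1)(3 5) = [6, 0, 2, 5, 9, 3, 4, 1, 8, 7]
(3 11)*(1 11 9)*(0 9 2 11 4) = [9, 4, 11, 2, 0, 5, 6, 7, 8, 1, 10, 3] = (0 9 1 4)(2 11 3)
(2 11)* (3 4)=(2 11)(3 4)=[0, 1, 11, 4, 3, 5, 6, 7, 8, 9, 10, 2]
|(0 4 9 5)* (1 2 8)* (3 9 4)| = |(0 3 9 5)(1 2 8)| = 12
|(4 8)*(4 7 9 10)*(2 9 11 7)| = 10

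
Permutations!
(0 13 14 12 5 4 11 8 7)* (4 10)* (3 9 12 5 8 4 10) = (0 13 14 5 3 9 12 8 7)(4 11) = [13, 1, 2, 9, 11, 3, 6, 0, 7, 12, 10, 4, 8, 14, 5]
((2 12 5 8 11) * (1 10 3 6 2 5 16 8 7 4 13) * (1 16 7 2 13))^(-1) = ((1 10 3 6 13 16 8 11 5 2 12 7 4))^(-1) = (1 4 7 12 2 5 11 8 16 13 6 3 10)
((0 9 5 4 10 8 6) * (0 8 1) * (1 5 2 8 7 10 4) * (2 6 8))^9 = (0 6 10 1 9 7 5)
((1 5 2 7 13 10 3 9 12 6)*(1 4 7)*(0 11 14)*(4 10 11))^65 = ((0 4 7 13 11 14)(1 5 2)(3 9 12 6 10))^65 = (0 14 11 13 7 4)(1 2 5)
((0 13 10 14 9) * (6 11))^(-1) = ((0 13 10 14 9)(6 11))^(-1) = (0 9 14 10 13)(6 11)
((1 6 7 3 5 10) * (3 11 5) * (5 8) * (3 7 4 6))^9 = (1 7 8 10 3 11 5)(4 6)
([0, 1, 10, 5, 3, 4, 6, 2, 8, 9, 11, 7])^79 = (2 7 11 10)(3 5 4)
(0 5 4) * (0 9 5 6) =[6, 1, 2, 3, 9, 4, 0, 7, 8, 5] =(0 6)(4 9 5)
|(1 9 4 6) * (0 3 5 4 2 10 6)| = |(0 3 5 4)(1 9 2 10 6)| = 20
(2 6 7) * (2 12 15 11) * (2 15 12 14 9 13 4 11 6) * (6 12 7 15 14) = (4 11 14 9 13)(6 15 12 7) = [0, 1, 2, 3, 11, 5, 15, 6, 8, 13, 10, 14, 7, 4, 9, 12]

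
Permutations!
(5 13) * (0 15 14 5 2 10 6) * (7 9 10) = (0 15 14 5 13 2 7 9 10 6) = [15, 1, 7, 3, 4, 13, 0, 9, 8, 10, 6, 11, 12, 2, 5, 14]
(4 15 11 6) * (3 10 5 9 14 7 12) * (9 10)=(3 9 14 7 12)(4 15 11 6)(5 10)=[0, 1, 2, 9, 15, 10, 4, 12, 8, 14, 5, 6, 3, 13, 7, 11]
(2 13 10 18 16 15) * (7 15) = (2 13 10 18 16 7 15) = [0, 1, 13, 3, 4, 5, 6, 15, 8, 9, 18, 11, 12, 10, 14, 2, 7, 17, 16]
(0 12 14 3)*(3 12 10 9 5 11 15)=(0 10 9 5 11 15 3)(12 14)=[10, 1, 2, 0, 4, 11, 6, 7, 8, 5, 9, 15, 14, 13, 12, 3]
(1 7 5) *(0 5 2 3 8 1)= [5, 7, 3, 8, 4, 0, 6, 2, 1]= (0 5)(1 7 2 3 8)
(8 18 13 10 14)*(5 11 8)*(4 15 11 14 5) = (4 15 11 8 18 13 10 5 14) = [0, 1, 2, 3, 15, 14, 6, 7, 18, 9, 5, 8, 12, 10, 4, 11, 16, 17, 13]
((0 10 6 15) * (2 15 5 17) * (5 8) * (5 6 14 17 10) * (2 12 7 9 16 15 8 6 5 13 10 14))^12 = ((0 13 10 2 8 5 14 17 12 7 9 16 15))^12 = (0 15 16 9 7 12 17 14 5 8 2 10 13)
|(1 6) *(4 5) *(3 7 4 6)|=6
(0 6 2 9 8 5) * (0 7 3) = (0 6 2 9 8 5 7 3) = [6, 1, 9, 0, 4, 7, 2, 3, 5, 8]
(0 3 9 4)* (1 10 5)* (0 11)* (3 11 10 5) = (0 11)(1 5)(3 9 4 10) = [11, 5, 2, 9, 10, 1, 6, 7, 8, 4, 3, 0]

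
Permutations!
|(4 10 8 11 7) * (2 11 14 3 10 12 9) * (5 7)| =28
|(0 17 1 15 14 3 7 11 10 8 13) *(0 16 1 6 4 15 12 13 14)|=60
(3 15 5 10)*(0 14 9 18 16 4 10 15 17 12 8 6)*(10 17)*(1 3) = [14, 3, 2, 10, 17, 15, 0, 7, 6, 18, 1, 11, 8, 13, 9, 5, 4, 12, 16] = (0 14 9 18 16 4 17 12 8 6)(1 3 10)(5 15)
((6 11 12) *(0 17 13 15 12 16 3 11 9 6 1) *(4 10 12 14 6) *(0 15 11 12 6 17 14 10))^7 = ((0 14 17 13 11 16 3 12 1 15 10 6 9 4))^7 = (0 12)(1 14)(3 4)(6 11)(9 16)(10 13)(15 17)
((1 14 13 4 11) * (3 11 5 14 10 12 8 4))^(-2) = (1 3 14 4 12)(5 8 10 11 13)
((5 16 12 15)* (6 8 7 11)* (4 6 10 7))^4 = (16)(4 6 8)(7 11 10)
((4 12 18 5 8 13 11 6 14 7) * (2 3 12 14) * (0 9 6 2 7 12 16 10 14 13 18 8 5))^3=((0 9 6 7 4 13 11 2 3 16 10 14 12 8 18))^3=(0 7 11 16 12)(2 10 8 9 4)(3 14 18 6 13)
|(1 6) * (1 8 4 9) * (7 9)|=|(1 6 8 4 7 9)|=6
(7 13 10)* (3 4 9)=(3 4 9)(7 13 10)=[0, 1, 2, 4, 9, 5, 6, 13, 8, 3, 7, 11, 12, 10]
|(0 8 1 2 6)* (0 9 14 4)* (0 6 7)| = 20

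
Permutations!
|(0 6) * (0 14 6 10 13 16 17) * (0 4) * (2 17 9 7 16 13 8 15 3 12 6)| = 33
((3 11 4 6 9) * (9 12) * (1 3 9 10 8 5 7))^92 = ((1 3 11 4 6 12 10 8 5 7))^92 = (1 11 6 10 5)(3 4 12 8 7)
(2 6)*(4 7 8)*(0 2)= (0 2 6)(4 7 8)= [2, 1, 6, 3, 7, 5, 0, 8, 4]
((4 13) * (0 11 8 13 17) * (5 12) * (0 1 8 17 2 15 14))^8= ((0 11 17 1 8 13 4 2 15 14)(5 12))^8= (0 15 4 8 17)(1 11 14 2 13)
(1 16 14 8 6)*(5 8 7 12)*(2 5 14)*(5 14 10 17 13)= (1 16 2 14 7 12 10 17 13 5 8 6)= [0, 16, 14, 3, 4, 8, 1, 12, 6, 9, 17, 11, 10, 5, 7, 15, 2, 13]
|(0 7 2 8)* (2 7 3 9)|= 5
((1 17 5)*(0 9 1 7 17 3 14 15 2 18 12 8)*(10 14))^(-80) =((0 9 1 3 10 14 15 2 18 12 8)(5 7 17))^(-80) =(0 18 14 1 8 2 10 9 12 15 3)(5 7 17)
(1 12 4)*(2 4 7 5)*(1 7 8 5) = [0, 12, 4, 3, 7, 2, 6, 1, 5, 9, 10, 11, 8] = (1 12 8 5 2 4 7)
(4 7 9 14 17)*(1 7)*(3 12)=(1 7 9 14 17 4)(3 12)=[0, 7, 2, 12, 1, 5, 6, 9, 8, 14, 10, 11, 3, 13, 17, 15, 16, 4]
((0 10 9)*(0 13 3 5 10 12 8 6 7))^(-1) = ((0 12 8 6 7)(3 5 10 9 13))^(-1) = (0 7 6 8 12)(3 13 9 10 5)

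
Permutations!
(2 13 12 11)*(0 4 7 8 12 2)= (0 4 7 8 12 11)(2 13)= [4, 1, 13, 3, 7, 5, 6, 8, 12, 9, 10, 0, 11, 2]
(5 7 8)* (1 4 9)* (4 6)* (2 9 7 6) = (1 2 9)(4 7 8 5 6) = [0, 2, 9, 3, 7, 6, 4, 8, 5, 1]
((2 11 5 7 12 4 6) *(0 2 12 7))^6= ((0 2 11 5)(4 6 12))^6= (12)(0 11)(2 5)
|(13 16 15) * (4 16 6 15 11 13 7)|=|(4 16 11 13 6 15 7)|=7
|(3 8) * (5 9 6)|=6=|(3 8)(5 9 6)|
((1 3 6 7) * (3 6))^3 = (7)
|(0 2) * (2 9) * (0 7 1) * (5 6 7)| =7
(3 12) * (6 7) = (3 12)(6 7) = [0, 1, 2, 12, 4, 5, 7, 6, 8, 9, 10, 11, 3]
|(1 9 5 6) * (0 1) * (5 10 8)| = 7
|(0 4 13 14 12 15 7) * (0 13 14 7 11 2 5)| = |(0 4 14 12 15 11 2 5)(7 13)| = 8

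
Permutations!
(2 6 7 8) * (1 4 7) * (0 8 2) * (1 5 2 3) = [8, 4, 6, 1, 7, 2, 5, 3, 0] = (0 8)(1 4 7 3)(2 6 5)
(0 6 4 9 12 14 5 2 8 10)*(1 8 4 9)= (0 6 9 12 14 5 2 4 1 8 10)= [6, 8, 4, 3, 1, 2, 9, 7, 10, 12, 0, 11, 14, 13, 5]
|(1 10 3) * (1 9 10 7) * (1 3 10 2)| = 5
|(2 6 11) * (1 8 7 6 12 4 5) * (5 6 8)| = 10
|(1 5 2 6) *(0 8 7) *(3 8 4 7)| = 12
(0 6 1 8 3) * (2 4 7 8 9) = (0 6 1 9 2 4 7 8 3) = [6, 9, 4, 0, 7, 5, 1, 8, 3, 2]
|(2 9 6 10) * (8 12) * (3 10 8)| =7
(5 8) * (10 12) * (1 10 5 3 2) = (1 10 12 5 8 3 2) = [0, 10, 1, 2, 4, 8, 6, 7, 3, 9, 12, 11, 5]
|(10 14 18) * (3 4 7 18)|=6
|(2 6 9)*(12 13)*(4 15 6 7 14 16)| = 8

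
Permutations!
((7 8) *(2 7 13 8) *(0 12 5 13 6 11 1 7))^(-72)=(0 7 11 8 5)(1 6 13 12 2)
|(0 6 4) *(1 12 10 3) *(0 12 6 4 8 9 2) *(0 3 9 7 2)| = 30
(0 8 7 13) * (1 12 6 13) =[8, 12, 2, 3, 4, 5, 13, 1, 7, 9, 10, 11, 6, 0] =(0 8 7 1 12 6 13)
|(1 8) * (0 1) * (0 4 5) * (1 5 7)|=4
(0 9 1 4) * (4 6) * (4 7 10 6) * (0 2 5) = (0 9 1 4 2 5)(6 7 10) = [9, 4, 5, 3, 2, 0, 7, 10, 8, 1, 6]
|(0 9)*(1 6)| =|(0 9)(1 6)| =2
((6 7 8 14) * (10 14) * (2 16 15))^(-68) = ((2 16 15)(6 7 8 10 14))^(-68) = (2 16 15)(6 8 14 7 10)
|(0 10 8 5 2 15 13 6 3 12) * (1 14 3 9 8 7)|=7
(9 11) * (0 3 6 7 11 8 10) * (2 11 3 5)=[5, 1, 11, 6, 4, 2, 7, 3, 10, 8, 0, 9]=(0 5 2 11 9 8 10)(3 6 7)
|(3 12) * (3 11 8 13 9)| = |(3 12 11 8 13 9)| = 6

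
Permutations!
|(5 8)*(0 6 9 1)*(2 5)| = 12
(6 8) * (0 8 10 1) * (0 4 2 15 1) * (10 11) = [8, 4, 15, 3, 2, 5, 11, 7, 6, 9, 0, 10, 12, 13, 14, 1] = (0 8 6 11 10)(1 4 2 15)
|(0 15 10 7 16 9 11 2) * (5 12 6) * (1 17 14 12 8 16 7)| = 14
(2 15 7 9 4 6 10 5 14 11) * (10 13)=(2 15 7 9 4 6 13 10 5 14 11)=[0, 1, 15, 3, 6, 14, 13, 9, 8, 4, 5, 2, 12, 10, 11, 7]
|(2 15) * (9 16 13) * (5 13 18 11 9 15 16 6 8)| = |(2 16 18 11 9 6 8 5 13 15)| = 10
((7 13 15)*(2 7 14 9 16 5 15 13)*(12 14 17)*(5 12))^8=((2 7)(5 15 17)(9 16 12 14))^8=(5 17 15)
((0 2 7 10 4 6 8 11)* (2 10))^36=(11)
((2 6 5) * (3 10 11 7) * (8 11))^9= (3 7 11 8 10)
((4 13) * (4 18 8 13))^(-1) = (8 18 13)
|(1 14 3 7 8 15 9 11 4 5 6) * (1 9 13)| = |(1 14 3 7 8 15 13)(4 5 6 9 11)| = 35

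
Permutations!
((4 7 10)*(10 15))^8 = ((4 7 15 10))^8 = (15)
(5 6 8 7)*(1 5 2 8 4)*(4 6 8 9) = (1 5 8 7 2 9 4) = [0, 5, 9, 3, 1, 8, 6, 2, 7, 4]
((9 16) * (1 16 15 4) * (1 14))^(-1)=(1 14 4 15 9 16)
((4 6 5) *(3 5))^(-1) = (3 6 4 5)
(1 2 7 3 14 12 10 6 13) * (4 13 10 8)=(1 2 7 3 14 12 8 4 13)(6 10)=[0, 2, 7, 14, 13, 5, 10, 3, 4, 9, 6, 11, 8, 1, 12]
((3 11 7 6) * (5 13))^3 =((3 11 7 6)(5 13))^3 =(3 6 7 11)(5 13)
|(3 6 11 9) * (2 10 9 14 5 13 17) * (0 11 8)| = 12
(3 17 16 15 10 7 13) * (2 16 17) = (17)(2 16 15 10 7 13 3) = [0, 1, 16, 2, 4, 5, 6, 13, 8, 9, 7, 11, 12, 3, 14, 10, 15, 17]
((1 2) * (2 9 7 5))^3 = (1 5 9 2 7)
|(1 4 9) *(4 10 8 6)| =6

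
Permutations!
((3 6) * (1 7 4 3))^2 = (1 4 6 7 3)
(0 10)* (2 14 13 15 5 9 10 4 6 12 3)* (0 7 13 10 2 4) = (2 14 10 7 13 15 5 9)(3 4 6 12) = [0, 1, 14, 4, 6, 9, 12, 13, 8, 2, 7, 11, 3, 15, 10, 5]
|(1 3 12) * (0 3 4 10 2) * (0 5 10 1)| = |(0 3 12)(1 4)(2 5 10)| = 6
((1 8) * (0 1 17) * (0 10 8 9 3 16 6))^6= (17)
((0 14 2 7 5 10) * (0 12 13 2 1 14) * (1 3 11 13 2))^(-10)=(14)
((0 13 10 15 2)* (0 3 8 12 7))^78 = ((0 13 10 15 2 3 8 12 7))^78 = (0 8 15)(2 13 12)(3 10 7)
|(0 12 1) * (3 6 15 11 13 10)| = 6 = |(0 12 1)(3 6 15 11 13 10)|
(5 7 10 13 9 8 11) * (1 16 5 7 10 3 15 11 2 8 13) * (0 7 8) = [7, 16, 0, 15, 4, 10, 6, 3, 2, 13, 1, 8, 12, 9, 14, 11, 5] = (0 7 3 15 11 8 2)(1 16 5 10)(9 13)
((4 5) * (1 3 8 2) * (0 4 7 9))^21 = ((0 4 5 7 9)(1 3 8 2))^21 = (0 4 5 7 9)(1 3 8 2)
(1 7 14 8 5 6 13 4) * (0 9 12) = (0 9 12)(1 7 14 8 5 6 13 4) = [9, 7, 2, 3, 1, 6, 13, 14, 5, 12, 10, 11, 0, 4, 8]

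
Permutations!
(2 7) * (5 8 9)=(2 7)(5 8 9)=[0, 1, 7, 3, 4, 8, 6, 2, 9, 5]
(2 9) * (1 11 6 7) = (1 11 6 7)(2 9) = [0, 11, 9, 3, 4, 5, 7, 1, 8, 2, 10, 6]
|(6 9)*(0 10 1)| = |(0 10 1)(6 9)| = 6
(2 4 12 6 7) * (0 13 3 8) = [13, 1, 4, 8, 12, 5, 7, 2, 0, 9, 10, 11, 6, 3] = (0 13 3 8)(2 4 12 6 7)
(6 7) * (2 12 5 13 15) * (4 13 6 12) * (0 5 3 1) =(0 5 6 7 12 3 1)(2 4 13 15) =[5, 0, 4, 1, 13, 6, 7, 12, 8, 9, 10, 11, 3, 15, 14, 2]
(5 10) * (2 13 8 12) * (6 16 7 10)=(2 13 8 12)(5 6 16 7 10)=[0, 1, 13, 3, 4, 6, 16, 10, 12, 9, 5, 11, 2, 8, 14, 15, 7]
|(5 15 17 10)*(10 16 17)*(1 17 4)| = |(1 17 16 4)(5 15 10)| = 12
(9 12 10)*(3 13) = (3 13)(9 12 10) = [0, 1, 2, 13, 4, 5, 6, 7, 8, 12, 9, 11, 10, 3]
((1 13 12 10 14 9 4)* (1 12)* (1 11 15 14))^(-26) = (1 13 11 15 14 9 4 12 10)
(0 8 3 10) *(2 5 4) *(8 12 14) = [12, 1, 5, 10, 2, 4, 6, 7, 3, 9, 0, 11, 14, 13, 8] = (0 12 14 8 3 10)(2 5 4)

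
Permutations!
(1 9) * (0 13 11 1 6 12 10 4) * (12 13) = (0 12 10 4)(1 9 6 13 11) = [12, 9, 2, 3, 0, 5, 13, 7, 8, 6, 4, 1, 10, 11]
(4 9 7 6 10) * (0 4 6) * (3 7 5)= (0 4 9 5 3 7)(6 10)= [4, 1, 2, 7, 9, 3, 10, 0, 8, 5, 6]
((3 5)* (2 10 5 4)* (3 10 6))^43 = ((2 6 3 4)(5 10))^43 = (2 4 3 6)(5 10)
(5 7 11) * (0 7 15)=(0 7 11 5 15)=[7, 1, 2, 3, 4, 15, 6, 11, 8, 9, 10, 5, 12, 13, 14, 0]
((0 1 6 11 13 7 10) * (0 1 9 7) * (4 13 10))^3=(0 4 9 13 7)(1 10 11 6)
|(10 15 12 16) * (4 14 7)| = |(4 14 7)(10 15 12 16)| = 12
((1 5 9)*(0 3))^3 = (9)(0 3)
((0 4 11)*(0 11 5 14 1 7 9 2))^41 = (0 4 5 14 1 7 9 2)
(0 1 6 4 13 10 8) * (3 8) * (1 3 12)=(0 3 8)(1 6 4 13 10 12)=[3, 6, 2, 8, 13, 5, 4, 7, 0, 9, 12, 11, 1, 10]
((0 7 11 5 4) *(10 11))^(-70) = (0 10 5)(4 7 11)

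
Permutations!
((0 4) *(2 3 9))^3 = ((0 4)(2 3 9))^3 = (9)(0 4)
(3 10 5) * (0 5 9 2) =(0 5 3 10 9 2) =[5, 1, 0, 10, 4, 3, 6, 7, 8, 2, 9]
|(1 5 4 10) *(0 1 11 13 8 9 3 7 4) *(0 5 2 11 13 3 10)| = 28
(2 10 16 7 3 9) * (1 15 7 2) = (1 15 7 3 9)(2 10 16) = [0, 15, 10, 9, 4, 5, 6, 3, 8, 1, 16, 11, 12, 13, 14, 7, 2]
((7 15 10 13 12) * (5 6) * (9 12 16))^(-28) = (16)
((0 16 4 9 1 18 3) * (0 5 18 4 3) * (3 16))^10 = ((0 3 5 18)(1 4 9))^10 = (0 5)(1 4 9)(3 18)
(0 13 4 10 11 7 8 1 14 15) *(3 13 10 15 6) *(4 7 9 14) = (0 10 11 9 14 6 3 13 7 8 1 4 15) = [10, 4, 2, 13, 15, 5, 3, 8, 1, 14, 11, 9, 12, 7, 6, 0]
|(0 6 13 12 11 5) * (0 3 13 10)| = |(0 6 10)(3 13 12 11 5)| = 15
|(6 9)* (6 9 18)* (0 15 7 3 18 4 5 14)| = 9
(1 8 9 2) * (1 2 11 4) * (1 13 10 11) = (1 8 9)(4 13 10 11) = [0, 8, 2, 3, 13, 5, 6, 7, 9, 1, 11, 4, 12, 10]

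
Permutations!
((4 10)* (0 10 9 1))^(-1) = ((0 10 4 9 1))^(-1) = (0 1 9 4 10)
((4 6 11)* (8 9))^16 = (4 6 11) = ((4 6 11)(8 9))^16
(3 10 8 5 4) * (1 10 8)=(1 10)(3 8 5 4)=[0, 10, 2, 8, 3, 4, 6, 7, 5, 9, 1]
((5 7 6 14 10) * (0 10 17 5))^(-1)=(0 10)(5 17 14 6 7)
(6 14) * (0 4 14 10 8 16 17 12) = (0 4 14 6 10 8 16 17 12) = [4, 1, 2, 3, 14, 5, 10, 7, 16, 9, 8, 11, 0, 13, 6, 15, 17, 12]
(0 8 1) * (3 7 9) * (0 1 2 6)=(0 8 2 6)(3 7 9)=[8, 1, 6, 7, 4, 5, 0, 9, 2, 3]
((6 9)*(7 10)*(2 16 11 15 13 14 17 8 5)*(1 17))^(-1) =(1 14 13 15 11 16 2 5 8 17)(6 9)(7 10)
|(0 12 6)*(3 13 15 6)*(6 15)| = |(15)(0 12 3 13 6)| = 5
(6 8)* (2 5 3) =(2 5 3)(6 8) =[0, 1, 5, 2, 4, 3, 8, 7, 6]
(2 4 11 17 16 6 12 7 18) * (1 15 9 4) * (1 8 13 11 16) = (1 15 9 4 16 6 12 7 18 2 8 13 11 17) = [0, 15, 8, 3, 16, 5, 12, 18, 13, 4, 10, 17, 7, 11, 14, 9, 6, 1, 2]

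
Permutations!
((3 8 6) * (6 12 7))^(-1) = ((3 8 12 7 6))^(-1) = (3 6 7 12 8)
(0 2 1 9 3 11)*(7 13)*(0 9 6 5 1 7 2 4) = (0 4)(1 6 5)(2 7 13)(3 11 9) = [4, 6, 7, 11, 0, 1, 5, 13, 8, 3, 10, 9, 12, 2]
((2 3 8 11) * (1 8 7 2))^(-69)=(11)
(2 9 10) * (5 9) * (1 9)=(1 9 10 2 5)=[0, 9, 5, 3, 4, 1, 6, 7, 8, 10, 2]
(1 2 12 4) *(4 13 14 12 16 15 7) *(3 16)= (1 2 3 16 15 7 4)(12 13 14)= [0, 2, 3, 16, 1, 5, 6, 4, 8, 9, 10, 11, 13, 14, 12, 7, 15]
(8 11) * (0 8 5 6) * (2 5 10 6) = (0 8 11 10 6)(2 5) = [8, 1, 5, 3, 4, 2, 0, 7, 11, 9, 6, 10]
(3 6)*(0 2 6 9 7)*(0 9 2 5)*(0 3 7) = [5, 1, 6, 2, 4, 3, 7, 9, 8, 0] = (0 5 3 2 6 7 9)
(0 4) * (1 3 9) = [4, 3, 2, 9, 0, 5, 6, 7, 8, 1] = (0 4)(1 3 9)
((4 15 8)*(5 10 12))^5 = (4 8 15)(5 12 10)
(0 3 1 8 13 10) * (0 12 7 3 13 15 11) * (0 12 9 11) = (0 13 10 9 11 12 7 3 1 8 15) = [13, 8, 2, 1, 4, 5, 6, 3, 15, 11, 9, 12, 7, 10, 14, 0]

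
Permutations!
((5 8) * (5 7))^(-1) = (5 7 8) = ((5 8 7))^(-1)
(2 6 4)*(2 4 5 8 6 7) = (2 7)(5 8 6) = [0, 1, 7, 3, 4, 8, 5, 2, 6]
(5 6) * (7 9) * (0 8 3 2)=[8, 1, 0, 2, 4, 6, 5, 9, 3, 7]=(0 8 3 2)(5 6)(7 9)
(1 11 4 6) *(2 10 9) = [0, 11, 10, 3, 6, 5, 1, 7, 8, 2, 9, 4] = (1 11 4 6)(2 10 9)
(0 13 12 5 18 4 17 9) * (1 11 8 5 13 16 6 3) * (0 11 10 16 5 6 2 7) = (0 5 18 4 17 9 11 8 6 3 1 10 16 2 7)(12 13) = [5, 10, 7, 1, 17, 18, 3, 0, 6, 11, 16, 8, 13, 12, 14, 15, 2, 9, 4]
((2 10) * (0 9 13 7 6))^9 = (0 6 7 13 9)(2 10)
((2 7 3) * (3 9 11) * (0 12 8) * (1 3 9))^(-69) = (12)(1 7 2 3)(9 11)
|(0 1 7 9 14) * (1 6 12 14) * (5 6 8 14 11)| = |(0 8 14)(1 7 9)(5 6 12 11)| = 12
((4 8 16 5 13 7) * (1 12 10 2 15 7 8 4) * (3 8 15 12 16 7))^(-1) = ((1 16 5 13 15 3 8 7)(2 12 10))^(-1) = (1 7 8 3 15 13 5 16)(2 10 12)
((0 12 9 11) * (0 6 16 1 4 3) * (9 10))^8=(0 4 16 11 10)(1 6 9 12 3)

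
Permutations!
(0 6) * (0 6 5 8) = (0 5 8) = [5, 1, 2, 3, 4, 8, 6, 7, 0]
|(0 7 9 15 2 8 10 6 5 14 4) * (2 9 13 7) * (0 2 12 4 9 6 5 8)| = |(0 12 4 2)(5 14 9 15 6 8 10)(7 13)| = 28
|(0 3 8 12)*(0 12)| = |(12)(0 3 8)| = 3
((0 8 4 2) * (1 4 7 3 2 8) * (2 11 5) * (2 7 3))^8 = (0 2 7 5 11 3 8 4 1)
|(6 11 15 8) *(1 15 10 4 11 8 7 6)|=|(1 15 7 6 8)(4 11 10)|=15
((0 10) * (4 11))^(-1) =(0 10)(4 11) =((0 10)(4 11))^(-1)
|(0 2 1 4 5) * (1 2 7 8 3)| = 7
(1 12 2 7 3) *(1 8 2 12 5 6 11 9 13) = (1 5 6 11 9 13)(2 7 3 8) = [0, 5, 7, 8, 4, 6, 11, 3, 2, 13, 10, 9, 12, 1]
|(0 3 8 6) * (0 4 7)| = 6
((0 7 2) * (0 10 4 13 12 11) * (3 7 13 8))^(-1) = ((0 13 12 11)(2 10 4 8 3 7))^(-1) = (0 11 12 13)(2 7 3 8 4 10)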